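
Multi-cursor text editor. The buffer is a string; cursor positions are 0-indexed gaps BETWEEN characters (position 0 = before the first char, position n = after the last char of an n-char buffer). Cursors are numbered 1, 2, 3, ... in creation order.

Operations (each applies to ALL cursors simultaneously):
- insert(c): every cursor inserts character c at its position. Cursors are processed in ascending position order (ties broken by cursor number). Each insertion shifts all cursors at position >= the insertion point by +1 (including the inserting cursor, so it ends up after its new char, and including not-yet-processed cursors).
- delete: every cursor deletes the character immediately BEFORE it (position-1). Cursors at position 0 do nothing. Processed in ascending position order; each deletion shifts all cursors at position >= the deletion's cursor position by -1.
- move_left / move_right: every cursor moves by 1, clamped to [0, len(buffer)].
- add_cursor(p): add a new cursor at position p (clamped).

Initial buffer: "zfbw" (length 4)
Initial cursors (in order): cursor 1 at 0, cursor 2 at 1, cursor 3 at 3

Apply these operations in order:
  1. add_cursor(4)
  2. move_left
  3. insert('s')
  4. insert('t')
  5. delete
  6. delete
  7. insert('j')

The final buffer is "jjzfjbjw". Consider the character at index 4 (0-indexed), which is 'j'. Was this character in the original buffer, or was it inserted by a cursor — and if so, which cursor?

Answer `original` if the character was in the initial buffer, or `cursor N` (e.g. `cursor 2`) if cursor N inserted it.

After op 1 (add_cursor(4)): buffer="zfbw" (len 4), cursors c1@0 c2@1 c3@3 c4@4, authorship ....
After op 2 (move_left): buffer="zfbw" (len 4), cursors c1@0 c2@0 c3@2 c4@3, authorship ....
After op 3 (insert('s')): buffer="sszfsbsw" (len 8), cursors c1@2 c2@2 c3@5 c4@7, authorship 12..3.4.
After op 4 (insert('t')): buffer="ssttzfstbstw" (len 12), cursors c1@4 c2@4 c3@8 c4@11, authorship 1212..33.44.
After op 5 (delete): buffer="sszfsbsw" (len 8), cursors c1@2 c2@2 c3@5 c4@7, authorship 12..3.4.
After op 6 (delete): buffer="zfbw" (len 4), cursors c1@0 c2@0 c3@2 c4@3, authorship ....
After op 7 (insert('j')): buffer="jjzfjbjw" (len 8), cursors c1@2 c2@2 c3@5 c4@7, authorship 12..3.4.
Authorship (.=original, N=cursor N): 1 2 . . 3 . 4 .
Index 4: author = 3

Answer: cursor 3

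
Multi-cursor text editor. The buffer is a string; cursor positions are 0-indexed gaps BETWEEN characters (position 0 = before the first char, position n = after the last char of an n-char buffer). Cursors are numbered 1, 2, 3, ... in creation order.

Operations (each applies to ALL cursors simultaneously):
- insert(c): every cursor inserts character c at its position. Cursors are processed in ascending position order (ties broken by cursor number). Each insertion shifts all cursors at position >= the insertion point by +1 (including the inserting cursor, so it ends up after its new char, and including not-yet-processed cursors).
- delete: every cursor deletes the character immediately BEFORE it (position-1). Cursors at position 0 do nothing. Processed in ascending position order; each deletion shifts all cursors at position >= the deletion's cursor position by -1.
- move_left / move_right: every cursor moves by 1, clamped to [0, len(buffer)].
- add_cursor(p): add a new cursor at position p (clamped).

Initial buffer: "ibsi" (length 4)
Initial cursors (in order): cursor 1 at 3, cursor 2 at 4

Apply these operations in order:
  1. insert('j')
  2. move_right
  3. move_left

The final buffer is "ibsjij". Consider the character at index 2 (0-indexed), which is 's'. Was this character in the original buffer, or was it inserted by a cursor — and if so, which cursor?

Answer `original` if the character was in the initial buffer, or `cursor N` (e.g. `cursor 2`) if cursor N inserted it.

Answer: original

Derivation:
After op 1 (insert('j')): buffer="ibsjij" (len 6), cursors c1@4 c2@6, authorship ...1.2
After op 2 (move_right): buffer="ibsjij" (len 6), cursors c1@5 c2@6, authorship ...1.2
After op 3 (move_left): buffer="ibsjij" (len 6), cursors c1@4 c2@5, authorship ...1.2
Authorship (.=original, N=cursor N): . . . 1 . 2
Index 2: author = original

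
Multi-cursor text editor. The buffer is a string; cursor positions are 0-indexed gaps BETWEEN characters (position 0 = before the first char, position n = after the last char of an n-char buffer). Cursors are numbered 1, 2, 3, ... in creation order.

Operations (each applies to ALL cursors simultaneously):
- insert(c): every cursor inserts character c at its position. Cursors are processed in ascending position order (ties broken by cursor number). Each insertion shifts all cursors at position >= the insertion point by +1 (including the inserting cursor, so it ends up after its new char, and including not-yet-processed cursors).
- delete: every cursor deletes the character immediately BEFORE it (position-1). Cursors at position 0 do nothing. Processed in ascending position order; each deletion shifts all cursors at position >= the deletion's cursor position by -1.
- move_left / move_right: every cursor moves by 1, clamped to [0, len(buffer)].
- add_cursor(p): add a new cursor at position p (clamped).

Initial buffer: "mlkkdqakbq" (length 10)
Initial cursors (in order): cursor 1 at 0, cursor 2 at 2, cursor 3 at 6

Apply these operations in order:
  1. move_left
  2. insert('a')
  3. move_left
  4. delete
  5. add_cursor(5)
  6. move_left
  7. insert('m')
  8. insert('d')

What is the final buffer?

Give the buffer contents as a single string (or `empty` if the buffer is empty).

Answer: mmddaalkmmddkaqakbq

Derivation:
After op 1 (move_left): buffer="mlkkdqakbq" (len 10), cursors c1@0 c2@1 c3@5, authorship ..........
After op 2 (insert('a')): buffer="amalkkdaqakbq" (len 13), cursors c1@1 c2@3 c3@8, authorship 1.2....3.....
After op 3 (move_left): buffer="amalkkdaqakbq" (len 13), cursors c1@0 c2@2 c3@7, authorship 1.2....3.....
After op 4 (delete): buffer="aalkkaqakbq" (len 11), cursors c1@0 c2@1 c3@5, authorship 12...3.....
After op 5 (add_cursor(5)): buffer="aalkkaqakbq" (len 11), cursors c1@0 c2@1 c3@5 c4@5, authorship 12...3.....
After op 6 (move_left): buffer="aalkkaqakbq" (len 11), cursors c1@0 c2@0 c3@4 c4@4, authorship 12...3.....
After op 7 (insert('m')): buffer="mmaalkmmkaqakbq" (len 15), cursors c1@2 c2@2 c3@8 c4@8, authorship 1212..34.3.....
After op 8 (insert('d')): buffer="mmddaalkmmddkaqakbq" (len 19), cursors c1@4 c2@4 c3@12 c4@12, authorship 121212..3434.3.....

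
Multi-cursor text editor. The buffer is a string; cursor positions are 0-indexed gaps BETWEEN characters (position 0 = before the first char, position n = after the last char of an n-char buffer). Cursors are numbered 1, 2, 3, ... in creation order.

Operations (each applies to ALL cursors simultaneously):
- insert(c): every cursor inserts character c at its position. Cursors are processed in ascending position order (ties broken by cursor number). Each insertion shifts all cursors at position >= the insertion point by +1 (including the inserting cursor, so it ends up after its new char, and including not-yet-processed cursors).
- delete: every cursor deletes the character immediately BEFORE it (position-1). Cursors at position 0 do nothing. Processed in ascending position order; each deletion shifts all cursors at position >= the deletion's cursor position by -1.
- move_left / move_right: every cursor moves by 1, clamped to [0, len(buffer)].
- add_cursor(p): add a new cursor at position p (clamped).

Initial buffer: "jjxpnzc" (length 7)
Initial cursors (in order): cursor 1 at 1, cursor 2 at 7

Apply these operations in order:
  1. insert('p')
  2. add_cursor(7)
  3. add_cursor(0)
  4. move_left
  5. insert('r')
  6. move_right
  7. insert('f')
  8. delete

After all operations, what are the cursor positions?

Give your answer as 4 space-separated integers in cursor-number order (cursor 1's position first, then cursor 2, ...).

After op 1 (insert('p')): buffer="jpjxpnzcp" (len 9), cursors c1@2 c2@9, authorship .1......2
After op 2 (add_cursor(7)): buffer="jpjxpnzcp" (len 9), cursors c1@2 c3@7 c2@9, authorship .1......2
After op 3 (add_cursor(0)): buffer="jpjxpnzcp" (len 9), cursors c4@0 c1@2 c3@7 c2@9, authorship .1......2
After op 4 (move_left): buffer="jpjxpnzcp" (len 9), cursors c4@0 c1@1 c3@6 c2@8, authorship .1......2
After op 5 (insert('r')): buffer="rjrpjxpnrzcrp" (len 13), cursors c4@1 c1@3 c3@9 c2@12, authorship 4.11....3..22
After op 6 (move_right): buffer="rjrpjxpnrzcrp" (len 13), cursors c4@2 c1@4 c3@10 c2@13, authorship 4.11....3..22
After op 7 (insert('f')): buffer="rjfrpfjxpnrzfcrpf" (len 17), cursors c4@3 c1@6 c3@13 c2@17, authorship 4.4111....3.3.222
After op 8 (delete): buffer="rjrpjxpnrzcrp" (len 13), cursors c4@2 c1@4 c3@10 c2@13, authorship 4.11....3..22

Answer: 4 13 10 2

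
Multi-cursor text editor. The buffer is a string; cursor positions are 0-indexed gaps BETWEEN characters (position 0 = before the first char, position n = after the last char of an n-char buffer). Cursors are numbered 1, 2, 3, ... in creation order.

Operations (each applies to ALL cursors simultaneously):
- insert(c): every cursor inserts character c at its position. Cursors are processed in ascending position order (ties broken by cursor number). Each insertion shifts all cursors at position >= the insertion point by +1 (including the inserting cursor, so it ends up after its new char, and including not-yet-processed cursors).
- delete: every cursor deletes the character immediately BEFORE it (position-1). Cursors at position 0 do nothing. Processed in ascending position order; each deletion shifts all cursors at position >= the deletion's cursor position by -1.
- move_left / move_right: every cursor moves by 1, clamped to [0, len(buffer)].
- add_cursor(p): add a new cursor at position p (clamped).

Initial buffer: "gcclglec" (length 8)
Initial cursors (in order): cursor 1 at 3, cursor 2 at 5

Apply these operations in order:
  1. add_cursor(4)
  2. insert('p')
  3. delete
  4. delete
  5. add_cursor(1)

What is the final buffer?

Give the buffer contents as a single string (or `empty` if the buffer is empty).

After op 1 (add_cursor(4)): buffer="gcclglec" (len 8), cursors c1@3 c3@4 c2@5, authorship ........
After op 2 (insert('p')): buffer="gccplpgplec" (len 11), cursors c1@4 c3@6 c2@8, authorship ...1.3.2...
After op 3 (delete): buffer="gcclglec" (len 8), cursors c1@3 c3@4 c2@5, authorship ........
After op 4 (delete): buffer="gclec" (len 5), cursors c1@2 c2@2 c3@2, authorship .....
After op 5 (add_cursor(1)): buffer="gclec" (len 5), cursors c4@1 c1@2 c2@2 c3@2, authorship .....

Answer: gclec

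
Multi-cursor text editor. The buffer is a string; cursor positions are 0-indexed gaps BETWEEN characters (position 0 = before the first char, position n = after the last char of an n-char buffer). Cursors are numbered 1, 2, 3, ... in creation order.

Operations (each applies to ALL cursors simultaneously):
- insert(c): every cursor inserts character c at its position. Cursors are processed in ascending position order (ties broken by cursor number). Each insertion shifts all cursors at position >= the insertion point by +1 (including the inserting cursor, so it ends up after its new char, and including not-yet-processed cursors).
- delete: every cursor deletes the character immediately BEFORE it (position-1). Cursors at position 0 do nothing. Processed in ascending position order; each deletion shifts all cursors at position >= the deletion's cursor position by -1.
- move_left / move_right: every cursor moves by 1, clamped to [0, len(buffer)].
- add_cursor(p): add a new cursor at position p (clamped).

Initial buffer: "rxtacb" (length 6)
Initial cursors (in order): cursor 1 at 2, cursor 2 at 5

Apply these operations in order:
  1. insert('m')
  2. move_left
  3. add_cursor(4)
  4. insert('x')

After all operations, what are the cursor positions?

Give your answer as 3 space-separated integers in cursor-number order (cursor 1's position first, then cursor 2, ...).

Answer: 3 9 6

Derivation:
After op 1 (insert('m')): buffer="rxmtacmb" (len 8), cursors c1@3 c2@7, authorship ..1...2.
After op 2 (move_left): buffer="rxmtacmb" (len 8), cursors c1@2 c2@6, authorship ..1...2.
After op 3 (add_cursor(4)): buffer="rxmtacmb" (len 8), cursors c1@2 c3@4 c2@6, authorship ..1...2.
After op 4 (insert('x')): buffer="rxxmtxacxmb" (len 11), cursors c1@3 c3@6 c2@9, authorship ..11.3..22.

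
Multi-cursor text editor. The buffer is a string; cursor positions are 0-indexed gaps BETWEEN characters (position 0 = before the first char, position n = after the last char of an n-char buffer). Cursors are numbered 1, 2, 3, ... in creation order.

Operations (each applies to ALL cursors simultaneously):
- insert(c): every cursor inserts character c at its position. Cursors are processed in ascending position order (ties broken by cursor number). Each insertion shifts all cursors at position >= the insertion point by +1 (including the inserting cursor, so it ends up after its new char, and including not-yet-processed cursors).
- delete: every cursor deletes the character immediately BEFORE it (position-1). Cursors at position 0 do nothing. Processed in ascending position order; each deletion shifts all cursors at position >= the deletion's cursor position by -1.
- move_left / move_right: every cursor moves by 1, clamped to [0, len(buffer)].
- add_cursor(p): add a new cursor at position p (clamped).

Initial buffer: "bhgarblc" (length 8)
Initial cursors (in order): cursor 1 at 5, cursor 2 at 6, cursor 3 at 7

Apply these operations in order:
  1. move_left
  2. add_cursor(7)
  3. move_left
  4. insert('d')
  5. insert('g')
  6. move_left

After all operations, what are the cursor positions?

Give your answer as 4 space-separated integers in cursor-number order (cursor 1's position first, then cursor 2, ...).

After op 1 (move_left): buffer="bhgarblc" (len 8), cursors c1@4 c2@5 c3@6, authorship ........
After op 2 (add_cursor(7)): buffer="bhgarblc" (len 8), cursors c1@4 c2@5 c3@6 c4@7, authorship ........
After op 3 (move_left): buffer="bhgarblc" (len 8), cursors c1@3 c2@4 c3@5 c4@6, authorship ........
After op 4 (insert('d')): buffer="bhgdadrdbdlc" (len 12), cursors c1@4 c2@6 c3@8 c4@10, authorship ...1.2.3.4..
After op 5 (insert('g')): buffer="bhgdgadgrdgbdglc" (len 16), cursors c1@5 c2@8 c3@11 c4@14, authorship ...11.22.33.44..
After op 6 (move_left): buffer="bhgdgadgrdgbdglc" (len 16), cursors c1@4 c2@7 c3@10 c4@13, authorship ...11.22.33.44..

Answer: 4 7 10 13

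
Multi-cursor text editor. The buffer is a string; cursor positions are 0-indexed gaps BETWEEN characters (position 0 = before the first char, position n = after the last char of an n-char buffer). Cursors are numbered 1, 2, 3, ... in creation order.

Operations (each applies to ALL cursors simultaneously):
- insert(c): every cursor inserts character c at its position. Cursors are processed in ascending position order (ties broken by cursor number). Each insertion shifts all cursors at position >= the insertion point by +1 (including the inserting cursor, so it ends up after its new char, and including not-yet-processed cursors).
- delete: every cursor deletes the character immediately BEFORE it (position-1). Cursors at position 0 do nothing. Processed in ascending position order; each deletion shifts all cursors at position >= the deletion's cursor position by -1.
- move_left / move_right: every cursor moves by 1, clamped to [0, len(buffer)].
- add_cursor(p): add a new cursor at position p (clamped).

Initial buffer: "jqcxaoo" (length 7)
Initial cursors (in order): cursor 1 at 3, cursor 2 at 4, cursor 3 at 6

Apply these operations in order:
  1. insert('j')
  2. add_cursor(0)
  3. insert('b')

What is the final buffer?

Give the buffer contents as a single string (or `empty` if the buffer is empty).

After op 1 (insert('j')): buffer="jqcjxjaojo" (len 10), cursors c1@4 c2@6 c3@9, authorship ...1.2..3.
After op 2 (add_cursor(0)): buffer="jqcjxjaojo" (len 10), cursors c4@0 c1@4 c2@6 c3@9, authorship ...1.2..3.
After op 3 (insert('b')): buffer="bjqcjbxjbaojbo" (len 14), cursors c4@1 c1@6 c2@9 c3@13, authorship 4...11.22..33.

Answer: bjqcjbxjbaojbo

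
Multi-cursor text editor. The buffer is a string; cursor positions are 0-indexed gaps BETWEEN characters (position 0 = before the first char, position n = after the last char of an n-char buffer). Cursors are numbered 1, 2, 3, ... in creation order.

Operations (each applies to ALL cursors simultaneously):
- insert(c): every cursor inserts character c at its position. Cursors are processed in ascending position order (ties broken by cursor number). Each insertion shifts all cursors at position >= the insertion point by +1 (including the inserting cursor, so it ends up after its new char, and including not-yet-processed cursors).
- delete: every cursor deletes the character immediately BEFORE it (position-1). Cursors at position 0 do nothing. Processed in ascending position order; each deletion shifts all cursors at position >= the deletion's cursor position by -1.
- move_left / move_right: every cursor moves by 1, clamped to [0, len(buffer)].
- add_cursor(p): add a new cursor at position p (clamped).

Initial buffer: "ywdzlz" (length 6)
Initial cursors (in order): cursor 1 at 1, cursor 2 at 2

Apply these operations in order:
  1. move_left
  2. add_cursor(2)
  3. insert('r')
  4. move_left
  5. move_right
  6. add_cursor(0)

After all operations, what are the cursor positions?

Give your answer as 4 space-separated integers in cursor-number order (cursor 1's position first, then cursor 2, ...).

After op 1 (move_left): buffer="ywdzlz" (len 6), cursors c1@0 c2@1, authorship ......
After op 2 (add_cursor(2)): buffer="ywdzlz" (len 6), cursors c1@0 c2@1 c3@2, authorship ......
After op 3 (insert('r')): buffer="ryrwrdzlz" (len 9), cursors c1@1 c2@3 c3@5, authorship 1.2.3....
After op 4 (move_left): buffer="ryrwrdzlz" (len 9), cursors c1@0 c2@2 c3@4, authorship 1.2.3....
After op 5 (move_right): buffer="ryrwrdzlz" (len 9), cursors c1@1 c2@3 c3@5, authorship 1.2.3....
After op 6 (add_cursor(0)): buffer="ryrwrdzlz" (len 9), cursors c4@0 c1@1 c2@3 c3@5, authorship 1.2.3....

Answer: 1 3 5 0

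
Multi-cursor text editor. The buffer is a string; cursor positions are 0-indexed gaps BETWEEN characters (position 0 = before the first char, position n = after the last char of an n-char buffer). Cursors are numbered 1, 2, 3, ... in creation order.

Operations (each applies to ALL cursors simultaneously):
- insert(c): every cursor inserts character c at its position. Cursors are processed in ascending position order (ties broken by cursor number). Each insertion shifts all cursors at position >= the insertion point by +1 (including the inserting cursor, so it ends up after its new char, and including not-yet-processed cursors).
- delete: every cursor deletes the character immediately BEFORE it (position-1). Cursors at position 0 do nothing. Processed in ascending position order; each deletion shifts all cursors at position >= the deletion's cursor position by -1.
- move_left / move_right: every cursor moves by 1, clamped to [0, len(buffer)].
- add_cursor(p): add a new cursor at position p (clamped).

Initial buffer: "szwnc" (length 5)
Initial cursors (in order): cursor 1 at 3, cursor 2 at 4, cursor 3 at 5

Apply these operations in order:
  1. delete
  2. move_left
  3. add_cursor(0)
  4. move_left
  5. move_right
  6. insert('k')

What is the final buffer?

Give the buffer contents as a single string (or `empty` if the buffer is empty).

After op 1 (delete): buffer="sz" (len 2), cursors c1@2 c2@2 c3@2, authorship ..
After op 2 (move_left): buffer="sz" (len 2), cursors c1@1 c2@1 c3@1, authorship ..
After op 3 (add_cursor(0)): buffer="sz" (len 2), cursors c4@0 c1@1 c2@1 c3@1, authorship ..
After op 4 (move_left): buffer="sz" (len 2), cursors c1@0 c2@0 c3@0 c4@0, authorship ..
After op 5 (move_right): buffer="sz" (len 2), cursors c1@1 c2@1 c3@1 c4@1, authorship ..
After op 6 (insert('k')): buffer="skkkkz" (len 6), cursors c1@5 c2@5 c3@5 c4@5, authorship .1234.

Answer: skkkkz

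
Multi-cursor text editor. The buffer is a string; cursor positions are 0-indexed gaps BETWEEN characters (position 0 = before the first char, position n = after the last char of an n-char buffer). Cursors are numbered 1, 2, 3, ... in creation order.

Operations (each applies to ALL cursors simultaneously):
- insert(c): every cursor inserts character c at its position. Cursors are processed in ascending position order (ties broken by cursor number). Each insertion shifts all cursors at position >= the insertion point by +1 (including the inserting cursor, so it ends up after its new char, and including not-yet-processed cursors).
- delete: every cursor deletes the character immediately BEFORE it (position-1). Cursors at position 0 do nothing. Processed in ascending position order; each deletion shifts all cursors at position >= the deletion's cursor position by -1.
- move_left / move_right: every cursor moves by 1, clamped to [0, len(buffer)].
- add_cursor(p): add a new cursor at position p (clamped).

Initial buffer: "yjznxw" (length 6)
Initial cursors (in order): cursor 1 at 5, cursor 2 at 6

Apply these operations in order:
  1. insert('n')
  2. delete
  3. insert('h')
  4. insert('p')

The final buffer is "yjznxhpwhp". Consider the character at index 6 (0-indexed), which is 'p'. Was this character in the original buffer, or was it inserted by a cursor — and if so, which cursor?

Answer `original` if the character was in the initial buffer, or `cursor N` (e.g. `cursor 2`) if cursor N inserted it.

After op 1 (insert('n')): buffer="yjznxnwn" (len 8), cursors c1@6 c2@8, authorship .....1.2
After op 2 (delete): buffer="yjznxw" (len 6), cursors c1@5 c2@6, authorship ......
After op 3 (insert('h')): buffer="yjznxhwh" (len 8), cursors c1@6 c2@8, authorship .....1.2
After op 4 (insert('p')): buffer="yjznxhpwhp" (len 10), cursors c1@7 c2@10, authorship .....11.22
Authorship (.=original, N=cursor N): . . . . . 1 1 . 2 2
Index 6: author = 1

Answer: cursor 1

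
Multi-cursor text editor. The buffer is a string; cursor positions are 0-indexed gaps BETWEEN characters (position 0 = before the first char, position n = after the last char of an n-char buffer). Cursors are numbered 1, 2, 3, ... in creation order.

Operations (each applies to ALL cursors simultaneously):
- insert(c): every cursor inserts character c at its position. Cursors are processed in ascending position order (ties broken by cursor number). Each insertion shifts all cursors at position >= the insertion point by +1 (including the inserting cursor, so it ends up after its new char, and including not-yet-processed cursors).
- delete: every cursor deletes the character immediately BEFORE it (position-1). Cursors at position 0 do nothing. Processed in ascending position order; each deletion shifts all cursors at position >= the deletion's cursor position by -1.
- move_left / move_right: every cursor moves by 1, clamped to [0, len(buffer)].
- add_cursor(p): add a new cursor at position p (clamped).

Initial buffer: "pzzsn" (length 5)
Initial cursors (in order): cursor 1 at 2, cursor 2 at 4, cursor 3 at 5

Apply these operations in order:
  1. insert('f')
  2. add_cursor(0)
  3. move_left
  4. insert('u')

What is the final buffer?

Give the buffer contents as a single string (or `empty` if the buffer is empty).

Answer: upzufzsufnuf

Derivation:
After op 1 (insert('f')): buffer="pzfzsfnf" (len 8), cursors c1@3 c2@6 c3@8, authorship ..1..2.3
After op 2 (add_cursor(0)): buffer="pzfzsfnf" (len 8), cursors c4@0 c1@3 c2@6 c3@8, authorship ..1..2.3
After op 3 (move_left): buffer="pzfzsfnf" (len 8), cursors c4@0 c1@2 c2@5 c3@7, authorship ..1..2.3
After op 4 (insert('u')): buffer="upzufzsufnuf" (len 12), cursors c4@1 c1@4 c2@8 c3@11, authorship 4..11..22.33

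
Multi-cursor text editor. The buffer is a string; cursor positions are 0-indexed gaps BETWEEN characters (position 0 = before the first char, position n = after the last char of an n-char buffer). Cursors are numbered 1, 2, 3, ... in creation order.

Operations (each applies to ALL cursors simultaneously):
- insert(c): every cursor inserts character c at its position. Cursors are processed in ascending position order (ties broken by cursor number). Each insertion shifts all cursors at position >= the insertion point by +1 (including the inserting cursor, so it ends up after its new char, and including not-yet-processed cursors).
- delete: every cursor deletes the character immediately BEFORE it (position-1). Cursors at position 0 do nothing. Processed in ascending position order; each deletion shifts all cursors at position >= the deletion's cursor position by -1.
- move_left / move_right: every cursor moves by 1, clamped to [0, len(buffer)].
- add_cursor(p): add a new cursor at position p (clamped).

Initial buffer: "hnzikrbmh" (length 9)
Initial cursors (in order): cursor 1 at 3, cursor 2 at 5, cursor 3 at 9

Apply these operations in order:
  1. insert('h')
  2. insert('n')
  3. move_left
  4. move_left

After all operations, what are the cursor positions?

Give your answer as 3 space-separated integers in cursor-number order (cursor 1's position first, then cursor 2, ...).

After op 1 (insert('h')): buffer="hnzhikhrbmhh" (len 12), cursors c1@4 c2@7 c3@12, authorship ...1..2....3
After op 2 (insert('n')): buffer="hnzhnikhnrbmhhn" (len 15), cursors c1@5 c2@9 c3@15, authorship ...11..22....33
After op 3 (move_left): buffer="hnzhnikhnrbmhhn" (len 15), cursors c1@4 c2@8 c3@14, authorship ...11..22....33
After op 4 (move_left): buffer="hnzhnikhnrbmhhn" (len 15), cursors c1@3 c2@7 c3@13, authorship ...11..22....33

Answer: 3 7 13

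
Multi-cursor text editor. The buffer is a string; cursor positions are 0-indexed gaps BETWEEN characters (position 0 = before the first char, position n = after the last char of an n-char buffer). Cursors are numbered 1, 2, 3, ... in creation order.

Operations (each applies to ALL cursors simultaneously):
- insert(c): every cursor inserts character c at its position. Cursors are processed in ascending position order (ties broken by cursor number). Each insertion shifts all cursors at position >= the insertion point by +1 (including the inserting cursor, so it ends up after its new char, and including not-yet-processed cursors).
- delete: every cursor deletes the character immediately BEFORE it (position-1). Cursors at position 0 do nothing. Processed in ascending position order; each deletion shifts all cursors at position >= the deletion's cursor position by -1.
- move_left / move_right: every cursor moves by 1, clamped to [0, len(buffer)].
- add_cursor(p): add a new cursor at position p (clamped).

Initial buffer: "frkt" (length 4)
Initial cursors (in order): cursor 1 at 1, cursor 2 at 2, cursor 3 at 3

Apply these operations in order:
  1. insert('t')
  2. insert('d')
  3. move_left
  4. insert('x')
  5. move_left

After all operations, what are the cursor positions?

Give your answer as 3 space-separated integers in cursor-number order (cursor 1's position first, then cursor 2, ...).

After op 1 (insert('t')): buffer="ftrtktt" (len 7), cursors c1@2 c2@4 c3@6, authorship .1.2.3.
After op 2 (insert('d')): buffer="ftdrtdktdt" (len 10), cursors c1@3 c2@6 c3@9, authorship .11.22.33.
After op 3 (move_left): buffer="ftdrtdktdt" (len 10), cursors c1@2 c2@5 c3@8, authorship .11.22.33.
After op 4 (insert('x')): buffer="ftxdrtxdktxdt" (len 13), cursors c1@3 c2@7 c3@11, authorship .111.222.333.
After op 5 (move_left): buffer="ftxdrtxdktxdt" (len 13), cursors c1@2 c2@6 c3@10, authorship .111.222.333.

Answer: 2 6 10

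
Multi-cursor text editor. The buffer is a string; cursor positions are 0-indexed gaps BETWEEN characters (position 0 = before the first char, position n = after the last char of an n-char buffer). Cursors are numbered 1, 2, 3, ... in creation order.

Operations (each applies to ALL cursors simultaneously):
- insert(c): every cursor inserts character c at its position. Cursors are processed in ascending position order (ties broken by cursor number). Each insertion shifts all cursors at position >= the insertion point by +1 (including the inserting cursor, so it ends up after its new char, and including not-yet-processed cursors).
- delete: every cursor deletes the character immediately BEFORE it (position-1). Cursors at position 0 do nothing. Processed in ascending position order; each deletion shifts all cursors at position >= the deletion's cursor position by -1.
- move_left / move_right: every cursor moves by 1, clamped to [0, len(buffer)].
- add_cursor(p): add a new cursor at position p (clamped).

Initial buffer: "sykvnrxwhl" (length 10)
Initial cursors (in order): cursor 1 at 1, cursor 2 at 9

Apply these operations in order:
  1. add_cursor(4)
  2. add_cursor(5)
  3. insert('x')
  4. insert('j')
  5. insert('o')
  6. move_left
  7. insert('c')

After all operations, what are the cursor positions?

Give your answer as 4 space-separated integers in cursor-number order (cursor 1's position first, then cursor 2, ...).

Answer: 4 24 11 16

Derivation:
After op 1 (add_cursor(4)): buffer="sykvnrxwhl" (len 10), cursors c1@1 c3@4 c2@9, authorship ..........
After op 2 (add_cursor(5)): buffer="sykvnrxwhl" (len 10), cursors c1@1 c3@4 c4@5 c2@9, authorship ..........
After op 3 (insert('x')): buffer="sxykvxnxrxwhxl" (len 14), cursors c1@2 c3@6 c4@8 c2@13, authorship .1...3.4....2.
After op 4 (insert('j')): buffer="sxjykvxjnxjrxwhxjl" (len 18), cursors c1@3 c3@8 c4@11 c2@17, authorship .11...33.44....22.
After op 5 (insert('o')): buffer="sxjoykvxjonxjorxwhxjol" (len 22), cursors c1@4 c3@10 c4@14 c2@21, authorship .111...333.444....222.
After op 6 (move_left): buffer="sxjoykvxjonxjorxwhxjol" (len 22), cursors c1@3 c3@9 c4@13 c2@20, authorship .111...333.444....222.
After op 7 (insert('c')): buffer="sxjcoykvxjconxjcorxwhxjcol" (len 26), cursors c1@4 c3@11 c4@16 c2@24, authorship .1111...3333.4444....2222.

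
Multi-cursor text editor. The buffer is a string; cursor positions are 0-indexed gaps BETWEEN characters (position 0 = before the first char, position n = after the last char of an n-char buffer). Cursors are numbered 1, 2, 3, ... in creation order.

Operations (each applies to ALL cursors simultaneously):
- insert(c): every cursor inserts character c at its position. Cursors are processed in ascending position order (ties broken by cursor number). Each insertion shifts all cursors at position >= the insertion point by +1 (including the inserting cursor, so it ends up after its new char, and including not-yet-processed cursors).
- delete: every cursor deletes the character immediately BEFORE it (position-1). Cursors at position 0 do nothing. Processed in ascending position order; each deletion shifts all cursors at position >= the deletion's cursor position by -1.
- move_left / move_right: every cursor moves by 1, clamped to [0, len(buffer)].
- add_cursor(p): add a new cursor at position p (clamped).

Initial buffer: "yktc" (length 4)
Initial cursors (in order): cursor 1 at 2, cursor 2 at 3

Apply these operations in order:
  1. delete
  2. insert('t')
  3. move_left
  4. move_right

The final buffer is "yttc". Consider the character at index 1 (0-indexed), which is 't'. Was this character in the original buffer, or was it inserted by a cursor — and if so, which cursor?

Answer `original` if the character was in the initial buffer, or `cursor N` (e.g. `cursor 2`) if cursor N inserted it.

Answer: cursor 1

Derivation:
After op 1 (delete): buffer="yc" (len 2), cursors c1@1 c2@1, authorship ..
After op 2 (insert('t')): buffer="yttc" (len 4), cursors c1@3 c2@3, authorship .12.
After op 3 (move_left): buffer="yttc" (len 4), cursors c1@2 c2@2, authorship .12.
After op 4 (move_right): buffer="yttc" (len 4), cursors c1@3 c2@3, authorship .12.
Authorship (.=original, N=cursor N): . 1 2 .
Index 1: author = 1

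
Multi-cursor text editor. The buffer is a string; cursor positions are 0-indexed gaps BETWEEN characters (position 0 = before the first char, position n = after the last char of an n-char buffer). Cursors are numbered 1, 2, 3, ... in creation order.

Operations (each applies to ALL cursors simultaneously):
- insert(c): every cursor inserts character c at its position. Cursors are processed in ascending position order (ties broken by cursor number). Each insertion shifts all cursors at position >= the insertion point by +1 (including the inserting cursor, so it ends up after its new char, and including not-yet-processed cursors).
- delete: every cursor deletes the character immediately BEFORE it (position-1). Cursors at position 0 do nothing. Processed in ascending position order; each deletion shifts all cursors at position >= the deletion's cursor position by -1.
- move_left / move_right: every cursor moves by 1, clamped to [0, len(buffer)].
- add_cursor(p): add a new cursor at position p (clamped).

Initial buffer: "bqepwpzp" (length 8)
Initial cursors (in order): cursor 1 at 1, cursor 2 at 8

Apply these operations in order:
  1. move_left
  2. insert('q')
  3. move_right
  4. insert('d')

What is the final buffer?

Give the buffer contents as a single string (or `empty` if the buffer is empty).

After op 1 (move_left): buffer="bqepwpzp" (len 8), cursors c1@0 c2@7, authorship ........
After op 2 (insert('q')): buffer="qbqepwpzqp" (len 10), cursors c1@1 c2@9, authorship 1.......2.
After op 3 (move_right): buffer="qbqepwpzqp" (len 10), cursors c1@2 c2@10, authorship 1.......2.
After op 4 (insert('d')): buffer="qbdqepwpzqpd" (len 12), cursors c1@3 c2@12, authorship 1.1......2.2

Answer: qbdqepwpzqpd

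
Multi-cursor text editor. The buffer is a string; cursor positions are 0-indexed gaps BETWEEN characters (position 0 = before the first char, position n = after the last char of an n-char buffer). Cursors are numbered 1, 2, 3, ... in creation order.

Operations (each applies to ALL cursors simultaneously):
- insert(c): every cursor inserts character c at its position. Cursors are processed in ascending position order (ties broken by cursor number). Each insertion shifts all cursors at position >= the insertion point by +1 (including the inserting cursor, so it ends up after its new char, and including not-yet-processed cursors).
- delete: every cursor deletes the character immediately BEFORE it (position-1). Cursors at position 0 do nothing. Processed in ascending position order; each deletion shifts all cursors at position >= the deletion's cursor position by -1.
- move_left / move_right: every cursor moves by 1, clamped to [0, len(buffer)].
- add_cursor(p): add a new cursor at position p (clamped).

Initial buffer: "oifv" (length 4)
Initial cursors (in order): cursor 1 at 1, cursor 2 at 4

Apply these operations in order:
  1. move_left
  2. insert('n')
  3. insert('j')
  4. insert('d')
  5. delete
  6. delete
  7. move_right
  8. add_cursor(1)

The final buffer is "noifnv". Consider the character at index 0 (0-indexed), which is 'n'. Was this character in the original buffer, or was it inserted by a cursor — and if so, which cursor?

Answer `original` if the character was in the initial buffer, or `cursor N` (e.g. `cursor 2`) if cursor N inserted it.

Answer: cursor 1

Derivation:
After op 1 (move_left): buffer="oifv" (len 4), cursors c1@0 c2@3, authorship ....
After op 2 (insert('n')): buffer="noifnv" (len 6), cursors c1@1 c2@5, authorship 1...2.
After op 3 (insert('j')): buffer="njoifnjv" (len 8), cursors c1@2 c2@7, authorship 11...22.
After op 4 (insert('d')): buffer="njdoifnjdv" (len 10), cursors c1@3 c2@9, authorship 111...222.
After op 5 (delete): buffer="njoifnjv" (len 8), cursors c1@2 c2@7, authorship 11...22.
After op 6 (delete): buffer="noifnv" (len 6), cursors c1@1 c2@5, authorship 1...2.
After op 7 (move_right): buffer="noifnv" (len 6), cursors c1@2 c2@6, authorship 1...2.
After op 8 (add_cursor(1)): buffer="noifnv" (len 6), cursors c3@1 c1@2 c2@6, authorship 1...2.
Authorship (.=original, N=cursor N): 1 . . . 2 .
Index 0: author = 1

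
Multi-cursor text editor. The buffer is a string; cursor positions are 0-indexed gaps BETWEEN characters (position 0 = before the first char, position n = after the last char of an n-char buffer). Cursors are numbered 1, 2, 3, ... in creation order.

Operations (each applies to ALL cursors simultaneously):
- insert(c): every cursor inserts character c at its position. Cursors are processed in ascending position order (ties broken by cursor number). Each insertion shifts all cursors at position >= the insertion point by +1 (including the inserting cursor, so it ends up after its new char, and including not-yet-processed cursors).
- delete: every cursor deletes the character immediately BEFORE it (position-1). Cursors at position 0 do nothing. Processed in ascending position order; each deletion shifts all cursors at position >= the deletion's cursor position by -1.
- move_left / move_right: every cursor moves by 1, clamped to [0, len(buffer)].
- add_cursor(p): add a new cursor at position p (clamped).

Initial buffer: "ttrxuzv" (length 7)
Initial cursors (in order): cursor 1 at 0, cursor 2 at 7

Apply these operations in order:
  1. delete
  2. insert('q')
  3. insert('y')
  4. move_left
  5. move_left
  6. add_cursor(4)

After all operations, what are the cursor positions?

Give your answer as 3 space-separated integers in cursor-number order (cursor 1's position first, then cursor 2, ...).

Answer: 0 8 4

Derivation:
After op 1 (delete): buffer="ttrxuz" (len 6), cursors c1@0 c2@6, authorship ......
After op 2 (insert('q')): buffer="qttrxuzq" (len 8), cursors c1@1 c2@8, authorship 1......2
After op 3 (insert('y')): buffer="qyttrxuzqy" (len 10), cursors c1@2 c2@10, authorship 11......22
After op 4 (move_left): buffer="qyttrxuzqy" (len 10), cursors c1@1 c2@9, authorship 11......22
After op 5 (move_left): buffer="qyttrxuzqy" (len 10), cursors c1@0 c2@8, authorship 11......22
After op 6 (add_cursor(4)): buffer="qyttrxuzqy" (len 10), cursors c1@0 c3@4 c2@8, authorship 11......22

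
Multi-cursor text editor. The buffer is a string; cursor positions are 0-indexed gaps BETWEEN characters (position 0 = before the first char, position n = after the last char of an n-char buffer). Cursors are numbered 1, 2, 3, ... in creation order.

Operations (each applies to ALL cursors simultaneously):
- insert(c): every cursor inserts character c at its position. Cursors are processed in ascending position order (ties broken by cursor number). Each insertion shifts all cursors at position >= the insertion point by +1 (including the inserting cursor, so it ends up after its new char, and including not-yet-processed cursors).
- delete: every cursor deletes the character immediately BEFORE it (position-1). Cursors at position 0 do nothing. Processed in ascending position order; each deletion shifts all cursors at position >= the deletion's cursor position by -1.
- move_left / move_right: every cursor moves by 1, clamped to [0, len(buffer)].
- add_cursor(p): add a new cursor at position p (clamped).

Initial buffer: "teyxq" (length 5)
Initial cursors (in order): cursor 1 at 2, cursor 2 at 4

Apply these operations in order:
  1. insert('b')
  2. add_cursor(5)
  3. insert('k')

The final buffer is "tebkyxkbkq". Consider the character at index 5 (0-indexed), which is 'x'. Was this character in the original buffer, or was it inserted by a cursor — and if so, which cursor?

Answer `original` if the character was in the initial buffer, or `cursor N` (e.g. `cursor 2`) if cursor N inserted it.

After op 1 (insert('b')): buffer="tebyxbq" (len 7), cursors c1@3 c2@6, authorship ..1..2.
After op 2 (add_cursor(5)): buffer="tebyxbq" (len 7), cursors c1@3 c3@5 c2@6, authorship ..1..2.
After op 3 (insert('k')): buffer="tebkyxkbkq" (len 10), cursors c1@4 c3@7 c2@9, authorship ..11..322.
Authorship (.=original, N=cursor N): . . 1 1 . . 3 2 2 .
Index 5: author = original

Answer: original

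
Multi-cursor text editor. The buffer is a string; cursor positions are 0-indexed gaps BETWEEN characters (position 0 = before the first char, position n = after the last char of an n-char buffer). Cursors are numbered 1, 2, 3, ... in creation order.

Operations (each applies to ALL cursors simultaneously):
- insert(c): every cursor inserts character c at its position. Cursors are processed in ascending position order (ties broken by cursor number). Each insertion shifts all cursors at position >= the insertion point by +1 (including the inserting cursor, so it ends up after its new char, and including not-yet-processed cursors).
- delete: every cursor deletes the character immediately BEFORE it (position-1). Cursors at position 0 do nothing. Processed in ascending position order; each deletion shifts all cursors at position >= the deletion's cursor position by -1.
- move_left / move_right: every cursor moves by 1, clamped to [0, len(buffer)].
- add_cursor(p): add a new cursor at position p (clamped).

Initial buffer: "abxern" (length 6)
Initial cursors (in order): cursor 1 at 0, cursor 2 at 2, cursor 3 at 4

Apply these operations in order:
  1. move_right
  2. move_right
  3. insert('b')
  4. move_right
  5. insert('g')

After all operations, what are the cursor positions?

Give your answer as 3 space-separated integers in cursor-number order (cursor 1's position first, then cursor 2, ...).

Answer: 5 9 12

Derivation:
After op 1 (move_right): buffer="abxern" (len 6), cursors c1@1 c2@3 c3@5, authorship ......
After op 2 (move_right): buffer="abxern" (len 6), cursors c1@2 c2@4 c3@6, authorship ......
After op 3 (insert('b')): buffer="abbxebrnb" (len 9), cursors c1@3 c2@6 c3@9, authorship ..1..2..3
After op 4 (move_right): buffer="abbxebrnb" (len 9), cursors c1@4 c2@7 c3@9, authorship ..1..2..3
After op 5 (insert('g')): buffer="abbxgebrgnbg" (len 12), cursors c1@5 c2@9 c3@12, authorship ..1.1.2.2.33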